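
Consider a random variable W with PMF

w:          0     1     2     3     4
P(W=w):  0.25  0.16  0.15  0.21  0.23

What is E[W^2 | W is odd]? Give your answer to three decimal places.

P(W is odd) = 0.16 + 0.21 = 0.37.
E[W^2 | W is odd] = [1·0.16 + 9·0.21] / 0.37
 = 2.05 / 0.37
 = 205/37

5.541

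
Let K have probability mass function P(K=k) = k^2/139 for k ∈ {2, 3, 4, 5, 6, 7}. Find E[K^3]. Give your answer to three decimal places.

208.683

E[K^3] = Σ k^3·P(K=k)
 = 8·4/139 + 27·9/139 + 64·16/139 + 125·25/139 + 216·36/139 + 343·49/139
 = 32/139 + 243/139 + 1024/139 + 3125/139 + 7776/139 + 16807/139
 = 29007/139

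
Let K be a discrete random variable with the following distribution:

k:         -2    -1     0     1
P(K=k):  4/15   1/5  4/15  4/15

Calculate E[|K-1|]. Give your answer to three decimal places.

E[|K-1|] = Σ |k-1|·P(K=k)
 = 3·4/15 + 2·1/5 + 1·4/15 + 0·4/15
 = 4/5 + 2/5 + 4/15 + 0
 = 22/15

1.467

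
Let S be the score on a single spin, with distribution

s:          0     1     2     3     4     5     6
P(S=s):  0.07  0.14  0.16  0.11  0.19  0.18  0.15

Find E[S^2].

14.71

E[S^2] = Σ s^2·P(S=s)
 = 0·0.07 + 1·0.14 + 4·0.16 + 9·0.11 + 16·0.19 + 25·0.18 + 36·0.15
 = 0 + 0.14 + 0.64 + 0.99 + 3.04 + 4.5 + 5.4
 = 14.71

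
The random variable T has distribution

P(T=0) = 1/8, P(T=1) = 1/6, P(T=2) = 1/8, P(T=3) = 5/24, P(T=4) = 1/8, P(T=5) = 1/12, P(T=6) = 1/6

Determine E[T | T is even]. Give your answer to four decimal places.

3.2308

P(T is even) = 1/8 + 1/8 + 1/8 + 1/6 = 13/24.
E[T | T is even] = [0·1/8 + 2·1/8 + 4·1/8 + 6·1/6] / (13/24)
 = 7/4 / (13/24)
 = 42/13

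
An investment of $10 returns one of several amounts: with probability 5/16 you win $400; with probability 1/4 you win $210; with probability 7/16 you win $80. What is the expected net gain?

E[payout] = 400·5/16 + 210·1/4 + 80·7/16
 = 125 + 105/2 + 35
 = 425/2
Net = 425/2 - 10 = 405/2

202.5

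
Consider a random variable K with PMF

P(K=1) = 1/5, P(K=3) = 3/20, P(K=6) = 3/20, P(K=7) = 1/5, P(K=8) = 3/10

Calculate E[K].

5.35

E[K] = Σ k·P(K=k)
 = 1·1/5 + 3·3/20 + 6·3/20 + 7·1/5 + 8·3/10
 = 1/5 + 9/20 + 9/10 + 7/5 + 12/5
 = 107/20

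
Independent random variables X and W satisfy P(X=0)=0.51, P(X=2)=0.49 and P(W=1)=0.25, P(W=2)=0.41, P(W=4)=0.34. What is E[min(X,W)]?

0.8575

E[min(X,W)] = Σ_x Σ_w min(x,w) · P(X=x)P(W=w)
 = 0·0.1275 + 0·0.2091 + 0·0.1734 + 1·0.1225 + 2·0.2009 + 2·0.1666
 = 0 + 0 + 0 + 0.1225 + 0.4018 + 0.3332
 = 0.8575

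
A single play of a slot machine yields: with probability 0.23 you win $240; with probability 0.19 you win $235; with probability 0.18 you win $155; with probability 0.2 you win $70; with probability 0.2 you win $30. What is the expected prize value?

147.75

E[payout] = 240·0.23 + 235·0.19 + 155·0.18 + 70·0.2 + 30·0.2
 = 55.2 + 44.65 + 27.9 + 14 + 6
 = 147.75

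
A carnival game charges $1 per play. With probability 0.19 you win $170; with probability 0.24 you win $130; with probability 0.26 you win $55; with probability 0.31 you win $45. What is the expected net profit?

E[payout] = 170·0.19 + 130·0.24 + 55·0.26 + 45·0.31
 = 32.3 + 31.2 + 14.3 + 13.95
 = 91.75
Net = 91.75 - 1 = 90.75

90.75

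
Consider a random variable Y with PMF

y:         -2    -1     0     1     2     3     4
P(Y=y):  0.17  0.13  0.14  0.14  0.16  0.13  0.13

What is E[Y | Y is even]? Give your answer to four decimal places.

P(Y is even) = 0.17 + 0.14 + 0.16 + 0.13 = 0.6.
E[Y | Y is even] = [(-2)·0.17 + 0·0.14 + 2·0.16 + 4·0.13] / 0.6
 = 0.5 / 0.6
 = 5/6

0.8333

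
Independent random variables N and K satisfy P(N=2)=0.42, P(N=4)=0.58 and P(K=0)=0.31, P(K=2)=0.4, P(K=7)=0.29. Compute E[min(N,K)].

E[min(N,K)] = Σ_n Σ_k min(n,k) · P(N=n)P(K=k)
 = 0·0.1302 + 2·0.168 + 2·0.1218 + 0·0.1798 + 2·0.232 + 4·0.1682
 = 0 + 0.336 + 0.2436 + 0 + 0.464 + 0.6728
 = 1.7164

1.7164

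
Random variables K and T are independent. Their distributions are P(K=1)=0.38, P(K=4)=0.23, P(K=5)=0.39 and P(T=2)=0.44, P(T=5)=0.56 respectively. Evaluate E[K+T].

6.93

E[K+T] = Σ_k Σ_t (k+t) · P(K=k)P(T=t)
 = 3·0.1672 + 6·0.2128 + 6·0.1012 + 9·0.1288 + 7·0.1716 + 10·0.2184
 = 0.5016 + 1.2768 + 0.6072 + 1.1592 + 1.2012 + 2.184
 = 6.93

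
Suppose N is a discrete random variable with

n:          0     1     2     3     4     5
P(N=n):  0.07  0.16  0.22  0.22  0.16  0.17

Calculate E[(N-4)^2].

3.83

E[(N-4)^2] = Σ (n-4)^2·P(N=n)
 = 16·0.07 + 9·0.16 + 4·0.22 + 1·0.22 + 0·0.16 + 1·0.17
 = 1.12 + 1.44 + 0.88 + 0.22 + 0 + 0.17
 = 3.83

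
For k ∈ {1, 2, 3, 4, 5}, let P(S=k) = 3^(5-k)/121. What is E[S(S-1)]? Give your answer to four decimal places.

E[S(S-1)] = Σ s(s-1)·P(S=s)
 = 0·81/121 + 2·27/121 + 6·9/121 + 12·3/121 + 20·1/121
 = 0 + 54/121 + 54/121 + 36/121 + 20/121
 = 164/121

1.3554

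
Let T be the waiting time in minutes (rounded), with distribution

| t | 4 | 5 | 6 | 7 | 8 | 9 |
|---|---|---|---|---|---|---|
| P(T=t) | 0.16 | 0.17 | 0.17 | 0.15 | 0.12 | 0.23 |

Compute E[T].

6.59

E[T] = Σ t·P(T=t)
 = 4·0.16 + 5·0.17 + 6·0.17 + 7·0.15 + 8·0.12 + 9·0.23
 = 0.64 + 0.85 + 1.02 + 1.05 + 0.96 + 2.07
 = 6.59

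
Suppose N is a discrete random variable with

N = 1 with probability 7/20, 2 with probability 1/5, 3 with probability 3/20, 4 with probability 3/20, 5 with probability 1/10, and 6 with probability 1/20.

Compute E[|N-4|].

1.8

E[|N-4|] = Σ |n-4|·P(N=n)
 = 3·7/20 + 2·1/5 + 1·3/20 + 0·3/20 + 1·1/10 + 2·1/20
 = 21/20 + 2/5 + 3/20 + 0 + 1/10 + 1/10
 = 9/5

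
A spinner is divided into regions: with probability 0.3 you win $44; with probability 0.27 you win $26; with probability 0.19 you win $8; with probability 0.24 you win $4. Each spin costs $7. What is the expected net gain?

15.7

E[payout] = 44·0.3 + 26·0.27 + 8·0.19 + 4·0.24
 = 13.2 + 7.02 + 1.52 + 0.96
 = 22.7
Net = 22.7 - 7 = 15.7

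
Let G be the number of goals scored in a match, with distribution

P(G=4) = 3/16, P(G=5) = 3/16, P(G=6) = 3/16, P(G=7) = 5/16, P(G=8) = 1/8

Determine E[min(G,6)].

E[min(G,6)] = Σ min(g,6)·P(G=g)
 = 4·3/16 + 5·3/16 + 6·3/16 + 6·5/16 + 6·1/8
 = 3/4 + 15/16 + 9/8 + 15/8 + 3/4
 = 87/16

5.4375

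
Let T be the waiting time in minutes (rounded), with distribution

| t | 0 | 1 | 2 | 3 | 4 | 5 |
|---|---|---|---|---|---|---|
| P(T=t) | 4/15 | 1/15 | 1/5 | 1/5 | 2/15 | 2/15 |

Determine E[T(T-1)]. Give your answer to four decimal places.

E[T(T-1)] = Σ t(t-1)·P(T=t)
 = 0·4/15 + 0·1/15 + 2·1/5 + 6·1/5 + 12·2/15 + 20·2/15
 = 0 + 0 + 2/5 + 6/5 + 8/5 + 8/3
 = 88/15

5.8667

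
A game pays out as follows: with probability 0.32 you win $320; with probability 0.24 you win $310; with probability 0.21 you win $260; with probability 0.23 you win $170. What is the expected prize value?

270.5

E[payout] = 320·0.32 + 310·0.24 + 260·0.21 + 170·0.23
 = 102.4 + 74.4 + 54.6 + 39.1
 = 270.5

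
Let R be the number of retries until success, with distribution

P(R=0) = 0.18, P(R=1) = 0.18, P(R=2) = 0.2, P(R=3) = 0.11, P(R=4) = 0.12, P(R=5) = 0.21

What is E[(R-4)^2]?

5.62

E[(R-4)^2] = Σ (r-4)^2·P(R=r)
 = 16·0.18 + 9·0.18 + 4·0.2 + 1·0.11 + 0·0.12 + 1·0.21
 = 2.88 + 1.62 + 0.8 + 0.11 + 0 + 0.21
 = 5.62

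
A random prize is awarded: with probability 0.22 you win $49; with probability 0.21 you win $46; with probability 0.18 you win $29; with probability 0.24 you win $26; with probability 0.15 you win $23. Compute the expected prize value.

35.35

E[payout] = 49·0.22 + 46·0.21 + 29·0.18 + 26·0.24 + 23·0.15
 = 10.78 + 9.66 + 5.22 + 6.24 + 3.45
 = 35.35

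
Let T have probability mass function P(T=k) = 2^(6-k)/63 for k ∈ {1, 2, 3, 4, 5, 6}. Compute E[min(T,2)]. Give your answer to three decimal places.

E[min(T,2)] = Σ min(t,2)·P(T=t)
 = 1·32/63 + 2·16/63 + 2·8/63 + 2·4/63 + 2·2/63 + 2·1/63
 = 32/63 + 32/63 + 16/63 + 8/63 + 4/63 + 2/63
 = 94/63

1.492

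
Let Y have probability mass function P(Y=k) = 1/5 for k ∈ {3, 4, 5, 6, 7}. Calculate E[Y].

5

E[Y] = Σ y·P(Y=y)
 = 3·1/5 + 4·1/5 + 5·1/5 + 6·1/5 + 7·1/5
 = 3/5 + 4/5 + 1 + 6/5 + 7/5
 = 5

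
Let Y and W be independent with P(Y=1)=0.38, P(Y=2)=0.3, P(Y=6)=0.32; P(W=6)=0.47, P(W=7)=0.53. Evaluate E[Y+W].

E[Y+W] = Σ_y Σ_w (y+w) · P(Y=y)P(W=w)
 = 7·0.1786 + 8·0.2014 + 8·0.141 + 9·0.159 + 12·0.1504 + 13·0.1696
 = 1.2502 + 1.6112 + 1.128 + 1.431 + 1.8048 + 2.2048
 = 9.43

9.43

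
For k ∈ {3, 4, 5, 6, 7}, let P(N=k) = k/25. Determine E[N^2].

31

E[N^2] = Σ n^2·P(N=n)
 = 9·3/25 + 16·4/25 + 25·1/5 + 36·6/25 + 49·7/25
 = 27/25 + 64/25 + 5 + 216/25 + 343/25
 = 31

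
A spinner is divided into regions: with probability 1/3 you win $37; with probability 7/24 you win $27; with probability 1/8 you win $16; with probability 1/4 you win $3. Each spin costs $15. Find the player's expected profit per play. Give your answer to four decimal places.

E[payout] = 37·1/3 + 27·7/24 + 16·1/8 + 3·1/4
 = 37/3 + 63/8 + 2 + 3/4
 = 551/24
Net = 551/24 - 15 = 191/24

7.9583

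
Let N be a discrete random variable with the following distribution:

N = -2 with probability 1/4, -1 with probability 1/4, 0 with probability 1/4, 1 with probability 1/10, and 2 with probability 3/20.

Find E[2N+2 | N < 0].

-1

P(N < 0) = 1/4 + 1/4 = 1/2.
E[2N+2 | N < 0] = [(-2)·1/4 + 0·1/4] / (1/2)
 = -1/2 / (1/2)
 = -1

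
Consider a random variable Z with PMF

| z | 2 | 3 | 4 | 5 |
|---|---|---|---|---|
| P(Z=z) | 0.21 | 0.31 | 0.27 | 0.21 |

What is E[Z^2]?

E[Z^2] = Σ z^2·P(Z=z)
 = 4·0.21 + 9·0.31 + 16·0.27 + 25·0.21
 = 0.84 + 2.79 + 4.32 + 5.25
 = 13.2

13.2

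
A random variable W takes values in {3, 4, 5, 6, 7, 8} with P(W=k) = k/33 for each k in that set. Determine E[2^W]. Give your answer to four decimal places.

E[2^W] = Σ 2^w·P(W=w)
 = 8·1/11 + 16·4/33 + 32·5/33 + 64·2/11 + 128·7/33 + 256·8/33
 = 8/11 + 64/33 + 160/33 + 128/11 + 896/33 + 2048/33
 = 1192/11

108.3636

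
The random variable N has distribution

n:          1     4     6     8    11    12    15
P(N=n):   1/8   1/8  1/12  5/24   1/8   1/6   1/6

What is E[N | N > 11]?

13.5

P(N > 11) = 1/6 + 1/6 = 1/3.
E[N | N > 11] = [12·1/6 + 15·1/6] / (1/3)
 = 9/2 / (1/3)
 = 27/2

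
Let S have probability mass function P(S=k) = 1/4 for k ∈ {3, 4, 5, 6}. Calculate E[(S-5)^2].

1.5

E[(S-5)^2] = Σ (s-5)^2·P(S=s)
 = 4·1/4 + 1·1/4 + 0·1/4 + 1·1/4
 = 1 + 1/4 + 0 + 1/4
 = 3/2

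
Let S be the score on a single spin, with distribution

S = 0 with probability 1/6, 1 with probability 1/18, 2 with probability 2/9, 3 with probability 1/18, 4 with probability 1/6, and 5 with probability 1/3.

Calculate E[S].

E[S] = Σ s·P(S=s)
 = 0·1/6 + 1·1/18 + 2·2/9 + 3·1/18 + 4·1/6 + 5·1/3
 = 0 + 1/18 + 4/9 + 1/6 + 2/3 + 5/3
 = 3

3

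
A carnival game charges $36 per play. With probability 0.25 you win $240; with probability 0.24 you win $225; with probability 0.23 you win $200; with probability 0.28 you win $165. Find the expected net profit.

E[payout] = 240·0.25 + 225·0.24 + 200·0.23 + 165·0.28
 = 60 + 54 + 46 + 46.2
 = 206.2
Net = 206.2 - 36 = 170.2

170.2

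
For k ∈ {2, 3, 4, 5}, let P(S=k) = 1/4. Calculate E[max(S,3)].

E[max(S,3)] = Σ max(s,3)·P(S=s)
 = 3·1/4 + 3·1/4 + 4·1/4 + 5·1/4
 = 3/4 + 3/4 + 1 + 5/4
 = 15/4

3.75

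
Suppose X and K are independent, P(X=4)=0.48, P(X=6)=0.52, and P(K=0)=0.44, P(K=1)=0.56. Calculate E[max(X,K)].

E[max(X,K)] = Σ_x Σ_k max(x,k) · P(X=x)P(K=k)
 = 4·0.2112 + 4·0.2688 + 6·0.2288 + 6·0.2912
 = 0.8448 + 1.0752 + 1.3728 + 1.7472
 = 5.04

5.04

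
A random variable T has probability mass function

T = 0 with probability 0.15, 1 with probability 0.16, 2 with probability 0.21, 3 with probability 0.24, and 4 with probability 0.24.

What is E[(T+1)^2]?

E[(T+1)^2] = Σ (t+1)^2·P(T=t)
 = 1·0.15 + 4·0.16 + 9·0.21 + 16·0.24 + 25·0.24
 = 0.15 + 0.64 + 1.89 + 3.84 + 6
 = 12.52

12.52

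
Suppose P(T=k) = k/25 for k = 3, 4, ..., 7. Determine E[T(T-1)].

25.6

E[T(T-1)] = Σ t(t-1)·P(T=t)
 = 6·3/25 + 12·4/25 + 20·1/5 + 30·6/25 + 42·7/25
 = 18/25 + 48/25 + 4 + 36/5 + 294/25
 = 128/5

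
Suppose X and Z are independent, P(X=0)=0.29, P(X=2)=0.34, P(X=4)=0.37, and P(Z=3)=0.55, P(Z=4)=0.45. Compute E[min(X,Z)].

1.9565

E[min(X,Z)] = Σ_x Σ_z min(x,z) · P(X=x)P(Z=z)
 = 0·0.1595 + 0·0.1305 + 2·0.187 + 2·0.153 + 3·0.2035 + 4·0.1665
 = 0 + 0 + 0.374 + 0.306 + 0.6105 + 0.666
 = 1.9565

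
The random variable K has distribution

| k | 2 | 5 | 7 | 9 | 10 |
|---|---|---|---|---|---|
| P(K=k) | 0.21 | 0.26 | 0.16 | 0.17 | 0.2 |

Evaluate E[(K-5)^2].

10.25

E[(K-5)^2] = Σ (k-5)^2·P(K=k)
 = 9·0.21 + 0·0.26 + 4·0.16 + 16·0.17 + 25·0.2
 = 1.89 + 0 + 0.64 + 2.72 + 5
 = 10.25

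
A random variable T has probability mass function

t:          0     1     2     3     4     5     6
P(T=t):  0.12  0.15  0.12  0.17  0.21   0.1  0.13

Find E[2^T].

E[2^T] = Σ 2^t·P(T=t)
 = 1·0.12 + 2·0.15 + 4·0.12 + 8·0.17 + 16·0.21 + 32·0.1 + 64·0.13
 = 0.12 + 0.3 + 0.48 + 1.36 + 3.36 + 3.2 + 8.32
 = 17.14

17.14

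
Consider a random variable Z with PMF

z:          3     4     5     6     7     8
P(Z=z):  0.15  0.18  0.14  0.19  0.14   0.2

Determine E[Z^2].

34.23

E[Z^2] = Σ z^2·P(Z=z)
 = 9·0.15 + 16·0.18 + 25·0.14 + 36·0.19 + 49·0.14 + 64·0.2
 = 1.35 + 2.88 + 3.5 + 6.84 + 6.86 + 12.8
 = 34.23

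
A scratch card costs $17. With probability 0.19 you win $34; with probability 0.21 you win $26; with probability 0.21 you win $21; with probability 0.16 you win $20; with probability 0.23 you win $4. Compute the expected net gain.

3.45

E[payout] = 34·0.19 + 26·0.21 + 21·0.21 + 20·0.16 + 4·0.23
 = 6.46 + 5.46 + 4.41 + 3.2 + 0.92
 = 20.45
Net = 20.45 - 17 = 3.45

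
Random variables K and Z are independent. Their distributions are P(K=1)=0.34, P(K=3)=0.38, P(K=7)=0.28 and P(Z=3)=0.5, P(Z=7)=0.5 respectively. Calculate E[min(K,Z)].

E[min(K,Z)] = Σ_k Σ_z min(k,z) · P(K=k)P(Z=z)
 = 1·0.17 + 1·0.17 + 3·0.19 + 3·0.19 + 3·0.14 + 7·0.14
 = 0.17 + 0.17 + 0.57 + 0.57 + 0.42 + 0.98
 = 2.88

2.88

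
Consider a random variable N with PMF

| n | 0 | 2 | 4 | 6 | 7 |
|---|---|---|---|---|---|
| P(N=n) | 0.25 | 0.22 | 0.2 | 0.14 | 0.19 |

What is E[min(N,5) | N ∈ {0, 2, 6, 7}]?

2.6125

P(N ∈ {0, 2, 6, 7}) = 0.25 + 0.22 + 0.14 + 0.19 = 0.8.
E[min(N,5) | N ∈ {0, 2, 6, 7}] = [0·0.25 + 2·0.22 + 5·0.14 + 5·0.19] / 0.8
 = 2.09 / 0.8
 = 209/80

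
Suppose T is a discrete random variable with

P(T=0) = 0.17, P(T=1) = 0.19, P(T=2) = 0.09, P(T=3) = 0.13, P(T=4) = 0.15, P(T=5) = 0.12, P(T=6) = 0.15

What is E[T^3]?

E[T^3] = Σ t^3·P(T=t)
 = 0·0.17 + 1·0.19 + 8·0.09 + 27·0.13 + 64·0.15 + 125·0.12 + 216·0.15
 = 0 + 0.19 + 0.72 + 3.51 + 9.6 + 15 + 32.4
 = 61.42

61.42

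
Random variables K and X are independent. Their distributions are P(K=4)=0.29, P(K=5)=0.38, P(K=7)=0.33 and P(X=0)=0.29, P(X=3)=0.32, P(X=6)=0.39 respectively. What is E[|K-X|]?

2.8188

E[|K-X|] = Σ_k Σ_x |k-x| · P(K=k)P(X=x)
 = 4·0.0841 + 1·0.0928 + 2·0.1131 + 5·0.1102 + 2·0.1216 + 1·0.1482 + 7·0.0957 + 4·0.1056 + 1·0.1287
 = 0.3364 + 0.0928 + 0.2262 + 0.551 + 0.2432 + 0.1482 + 0.6699 + 0.4224 + 0.1287
 = 2.8188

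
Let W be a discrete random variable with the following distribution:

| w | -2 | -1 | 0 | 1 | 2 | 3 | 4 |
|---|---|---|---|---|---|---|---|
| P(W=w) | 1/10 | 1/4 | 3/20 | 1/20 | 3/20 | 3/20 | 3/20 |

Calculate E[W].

E[W] = Σ w·P(W=w)
 = (-2)·1/10 + (-1)·1/4 + 0·3/20 + 1·1/20 + 2·3/20 + 3·3/20 + 4·3/20
 = (-1/5) + (-1/4) + 0 + 1/20 + 3/10 + 9/20 + 3/5
 = 19/20

0.95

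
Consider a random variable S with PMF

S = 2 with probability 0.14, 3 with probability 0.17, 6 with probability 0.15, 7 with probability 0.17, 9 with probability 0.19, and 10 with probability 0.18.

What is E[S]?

6.39

E[S] = Σ s·P(S=s)
 = 2·0.14 + 3·0.17 + 6·0.15 + 7·0.17 + 9·0.19 + 10·0.18
 = 0.28 + 0.51 + 0.9 + 1.19 + 1.71 + 1.8
 = 6.39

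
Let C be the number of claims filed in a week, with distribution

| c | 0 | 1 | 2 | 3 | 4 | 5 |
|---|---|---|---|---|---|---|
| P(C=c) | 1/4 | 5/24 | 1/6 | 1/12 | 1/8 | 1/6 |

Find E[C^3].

E[C^3] = Σ c^3·P(C=c)
 = 0·1/4 + 1·5/24 + 8·1/6 + 27·1/12 + 64·1/8 + 125·1/6
 = 0 + 5/24 + 4/3 + 9/4 + 8 + 125/6
 = 261/8

32.625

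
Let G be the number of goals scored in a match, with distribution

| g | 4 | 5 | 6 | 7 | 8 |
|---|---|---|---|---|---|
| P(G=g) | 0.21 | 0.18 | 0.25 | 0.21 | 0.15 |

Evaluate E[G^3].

238.77

E[G^3] = Σ g^3·P(G=g)
 = 64·0.21 + 125·0.18 + 216·0.25 + 343·0.21 + 512·0.15
 = 13.44 + 22.5 + 54 + 72.03 + 76.8
 = 238.77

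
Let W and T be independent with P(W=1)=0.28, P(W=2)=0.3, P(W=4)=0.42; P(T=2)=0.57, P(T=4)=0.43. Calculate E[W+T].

5.42

E[W+T] = Σ_w Σ_t (w+t) · P(W=w)P(T=t)
 = 3·0.1596 + 5·0.1204 + 4·0.171 + 6·0.129 + 6·0.2394 + 8·0.1806
 = 0.4788 + 0.602 + 0.684 + 0.774 + 1.4364 + 1.4448
 = 5.42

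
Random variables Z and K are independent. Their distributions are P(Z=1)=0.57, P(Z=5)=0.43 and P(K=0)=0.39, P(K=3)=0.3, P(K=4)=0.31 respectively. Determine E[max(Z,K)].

E[max(Z,K)] = Σ_z Σ_k max(z,k) · P(Z=z)P(K=k)
 = 1·0.2223 + 3·0.171 + 4·0.1767 + 5·0.1677 + 5·0.129 + 5·0.1333
 = 0.2223 + 0.513 + 0.7068 + 0.8385 + 0.645 + 0.6665
 = 3.5921

3.5921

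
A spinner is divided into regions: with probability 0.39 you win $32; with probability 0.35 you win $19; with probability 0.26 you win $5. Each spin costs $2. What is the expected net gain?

18.43

E[payout] = 32·0.39 + 19·0.35 + 5·0.26
 = 12.48 + 6.65 + 1.3
 = 20.43
Net = 20.43 - 2 = 18.43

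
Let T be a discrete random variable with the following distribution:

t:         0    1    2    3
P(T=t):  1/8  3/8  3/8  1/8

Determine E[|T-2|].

E[|T-2|] = Σ |t-2|·P(T=t)
 = 2·1/8 + 1·3/8 + 0·3/8 + 1·1/8
 = 1/4 + 3/8 + 0 + 1/8
 = 3/4

0.75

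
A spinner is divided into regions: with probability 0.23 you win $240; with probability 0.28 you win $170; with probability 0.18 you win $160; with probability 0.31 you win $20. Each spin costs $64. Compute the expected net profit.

73.8

E[payout] = 240·0.23 + 170·0.28 + 160·0.18 + 20·0.31
 = 55.2 + 47.6 + 28.8 + 6.2
 = 137.8
Net = 137.8 - 64 = 73.8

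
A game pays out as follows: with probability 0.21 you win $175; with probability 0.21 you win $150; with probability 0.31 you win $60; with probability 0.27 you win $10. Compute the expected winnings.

E[payout] = 175·0.21 + 150·0.21 + 60·0.31 + 10·0.27
 = 36.75 + 31.5 + 18.6 + 2.7
 = 89.55

89.55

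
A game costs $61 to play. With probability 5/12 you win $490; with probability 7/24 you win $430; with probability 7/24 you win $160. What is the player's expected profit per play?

315.25

E[payout] = 490·5/12 + 430·7/24 + 160·7/24
 = 1225/6 + 1505/12 + 140/3
 = 1505/4
Net = 1505/4 - 61 = 1261/4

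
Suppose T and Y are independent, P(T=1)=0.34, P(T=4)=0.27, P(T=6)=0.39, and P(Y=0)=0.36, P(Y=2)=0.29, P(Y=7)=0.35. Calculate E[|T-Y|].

3.1952

E[|T-Y|] = Σ_t Σ_y |t-y| · P(T=t)P(Y=y)
 = 1·0.1224 + 1·0.0986 + 6·0.119 + 4·0.0972 + 2·0.0783 + 3·0.0945 + 6·0.1404 + 4·0.1131 + 1·0.1365
 = 0.1224 + 0.0986 + 0.714 + 0.3888 + 0.1566 + 0.2835 + 0.8424 + 0.4524 + 0.1365
 = 3.1952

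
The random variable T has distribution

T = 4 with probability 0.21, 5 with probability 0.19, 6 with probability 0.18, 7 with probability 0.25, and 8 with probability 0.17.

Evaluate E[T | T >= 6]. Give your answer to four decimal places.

6.9833

P(T >= 6) = 0.18 + 0.25 + 0.17 = 0.6.
E[T | T >= 6] = [6·0.18 + 7·0.25 + 8·0.17] / 0.6
 = 4.19 / 0.6
 = 419/60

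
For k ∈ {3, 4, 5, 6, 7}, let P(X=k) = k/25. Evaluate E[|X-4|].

E[|X-4|] = Σ |x-4|·P(X=x)
 = 1·3/25 + 0·4/25 + 1·1/5 + 2·6/25 + 3·7/25
 = 3/25 + 0 + 1/5 + 12/25 + 21/25
 = 41/25

1.64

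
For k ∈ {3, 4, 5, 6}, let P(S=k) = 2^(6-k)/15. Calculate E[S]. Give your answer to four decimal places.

3.7333

E[S] = Σ s·P(S=s)
 = 3·8/15 + 4·4/15 + 5·2/15 + 6·1/15
 = 8/5 + 16/15 + 2/3 + 2/5
 = 56/15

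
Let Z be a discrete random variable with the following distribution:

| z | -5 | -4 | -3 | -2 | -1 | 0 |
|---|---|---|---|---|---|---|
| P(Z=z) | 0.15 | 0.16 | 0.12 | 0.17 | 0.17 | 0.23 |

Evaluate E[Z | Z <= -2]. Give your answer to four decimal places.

P(Z <= -2) = 0.15 + 0.16 + 0.12 + 0.17 = 0.6.
E[Z | Z <= -2] = [(-5)·0.15 + (-4)·0.16 + (-3)·0.12 + (-2)·0.17] / 0.6
 = -2.09 / 0.6
 = -209/60

-3.4833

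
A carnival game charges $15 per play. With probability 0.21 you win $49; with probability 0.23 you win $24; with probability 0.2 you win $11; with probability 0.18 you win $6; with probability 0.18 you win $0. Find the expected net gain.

E[payout] = 49·0.21 + 24·0.23 + 11·0.2 + 6·0.18 + 0·0.18
 = 10.29 + 5.52 + 2.2 + 1.08 + 0
 = 19.09
Net = 19.09 - 15 = 4.09

4.09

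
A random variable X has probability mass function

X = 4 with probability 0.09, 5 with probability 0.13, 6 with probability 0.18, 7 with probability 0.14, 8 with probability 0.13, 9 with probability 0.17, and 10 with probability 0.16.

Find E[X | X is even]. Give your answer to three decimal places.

P(X is even) = 0.09 + 0.18 + 0.13 + 0.16 = 0.56.
E[X | X is even] = [4·0.09 + 6·0.18 + 8·0.13 + 10·0.16] / 0.56
 = 4.08 / 0.56
 = 51/7

7.286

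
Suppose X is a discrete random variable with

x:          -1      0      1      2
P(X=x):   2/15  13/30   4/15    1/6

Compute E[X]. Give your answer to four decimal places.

E[X] = Σ x·P(X=x)
 = (-1)·2/15 + 0·13/30 + 1·4/15 + 2·1/6
 = (-2/15) + 0 + 4/15 + 1/3
 = 7/15

0.4667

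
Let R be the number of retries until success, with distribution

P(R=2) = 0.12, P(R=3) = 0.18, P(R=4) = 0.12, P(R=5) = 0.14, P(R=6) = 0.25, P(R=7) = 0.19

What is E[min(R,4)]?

3.58

E[min(R,4)] = Σ min(r,4)·P(R=r)
 = 2·0.12 + 3·0.18 + 4·0.12 + 4·0.14 + 4·0.25 + 4·0.19
 = 0.24 + 0.54 + 0.48 + 0.56 + 1 + 0.76
 = 3.58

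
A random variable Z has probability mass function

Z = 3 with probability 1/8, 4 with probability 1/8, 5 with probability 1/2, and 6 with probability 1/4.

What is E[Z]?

4.875

E[Z] = Σ z·P(Z=z)
 = 3·1/8 + 4·1/8 + 5·1/2 + 6·1/4
 = 3/8 + 1/2 + 5/2 + 3/2
 = 39/8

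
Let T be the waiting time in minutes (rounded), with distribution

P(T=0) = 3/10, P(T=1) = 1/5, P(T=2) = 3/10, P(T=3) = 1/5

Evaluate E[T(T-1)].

1.8

E[T(T-1)] = Σ t(t-1)·P(T=t)
 = 0·3/10 + 0·1/5 + 2·3/10 + 6·1/5
 = 0 + 0 + 3/5 + 6/5
 = 9/5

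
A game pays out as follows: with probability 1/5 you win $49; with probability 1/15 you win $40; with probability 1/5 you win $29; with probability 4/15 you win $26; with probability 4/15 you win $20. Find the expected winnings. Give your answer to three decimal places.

E[payout] = 49·1/5 + 40·1/15 + 29·1/5 + 26·4/15 + 20·4/15
 = 49/5 + 8/3 + 29/5 + 104/15 + 16/3
 = 458/15

30.533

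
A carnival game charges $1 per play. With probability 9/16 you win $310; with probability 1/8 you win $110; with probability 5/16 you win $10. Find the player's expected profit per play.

190.25

E[payout] = 310·9/16 + 110·1/8 + 10·5/16
 = 1395/8 + 55/4 + 25/8
 = 765/4
Net = 765/4 - 1 = 761/4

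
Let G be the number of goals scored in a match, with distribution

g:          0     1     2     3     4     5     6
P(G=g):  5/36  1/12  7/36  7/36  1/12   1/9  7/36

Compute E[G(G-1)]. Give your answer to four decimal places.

10.6111

E[G(G-1)] = Σ g(g-1)·P(G=g)
 = 0·5/36 + 0·1/12 + 2·7/36 + 6·7/36 + 12·1/12 + 20·1/9 + 30·7/36
 = 0 + 0 + 7/18 + 7/6 + 1 + 20/9 + 35/6
 = 191/18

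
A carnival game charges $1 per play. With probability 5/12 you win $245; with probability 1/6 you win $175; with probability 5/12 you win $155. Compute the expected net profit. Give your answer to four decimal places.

194.8333

E[payout] = 245·5/12 + 175·1/6 + 155·5/12
 = 1225/12 + 175/6 + 775/12
 = 1175/6
Net = 1175/6 - 1 = 1169/6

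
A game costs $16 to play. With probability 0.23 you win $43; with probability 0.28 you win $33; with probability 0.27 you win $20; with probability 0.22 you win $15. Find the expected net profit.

E[payout] = 43·0.23 + 33·0.28 + 20·0.27 + 15·0.22
 = 9.89 + 9.24 + 5.4 + 3.3
 = 27.83
Net = 27.83 - 16 = 11.83

11.83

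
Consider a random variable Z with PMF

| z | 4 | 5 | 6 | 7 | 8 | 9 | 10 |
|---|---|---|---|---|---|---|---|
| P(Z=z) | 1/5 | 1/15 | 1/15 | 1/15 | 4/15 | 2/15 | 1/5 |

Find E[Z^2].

58.4

E[Z^2] = Σ z^2·P(Z=z)
 = 16·1/5 + 25·1/15 + 36·1/15 + 49·1/15 + 64·4/15 + 81·2/15 + 100·1/5
 = 16/5 + 5/3 + 12/5 + 49/15 + 256/15 + 54/5 + 20
 = 292/5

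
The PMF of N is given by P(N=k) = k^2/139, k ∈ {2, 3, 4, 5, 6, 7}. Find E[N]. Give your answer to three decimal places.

E[N] = Σ n·P(N=n)
 = 2·4/139 + 3·9/139 + 4·16/139 + 5·25/139 + 6·36/139 + 7·49/139
 = 8/139 + 27/139 + 64/139 + 125/139 + 216/139 + 343/139
 = 783/139

5.633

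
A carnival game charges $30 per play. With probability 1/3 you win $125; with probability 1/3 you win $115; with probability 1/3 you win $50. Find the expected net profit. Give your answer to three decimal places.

66.667

E[payout] = 125·1/3 + 115·1/3 + 50·1/3
 = 125/3 + 115/3 + 50/3
 = 290/3
Net = 290/3 - 30 = 200/3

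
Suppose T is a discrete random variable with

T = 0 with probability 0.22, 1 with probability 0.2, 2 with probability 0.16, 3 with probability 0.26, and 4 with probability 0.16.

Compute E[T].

E[T] = Σ t·P(T=t)
 = 0·0.22 + 1·0.2 + 2·0.16 + 3·0.26 + 4·0.16
 = 0 + 0.2 + 0.32 + 0.78 + 0.64
 = 1.94

1.94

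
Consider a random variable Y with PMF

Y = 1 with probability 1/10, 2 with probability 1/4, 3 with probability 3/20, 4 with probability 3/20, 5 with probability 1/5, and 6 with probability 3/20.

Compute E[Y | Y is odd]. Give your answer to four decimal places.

3.4444

P(Y is odd) = 1/10 + 3/20 + 1/5 = 9/20.
E[Y | Y is odd] = [1·1/10 + 3·3/20 + 5·1/5] / (9/20)
 = 31/20 / (9/20)
 = 31/9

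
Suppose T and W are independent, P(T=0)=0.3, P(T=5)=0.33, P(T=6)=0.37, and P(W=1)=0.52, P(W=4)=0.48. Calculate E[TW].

E[TW] = Σ_t Σ_w tw · P(T=t)P(W=w)
 = 0·0.156 + 0·0.144 + 5·0.1716 + 20·0.1584 + 6·0.1924 + 24·0.1776
 = 0 + 0 + 0.858 + 3.168 + 1.1544 + 4.2624
 = 9.4428

9.4428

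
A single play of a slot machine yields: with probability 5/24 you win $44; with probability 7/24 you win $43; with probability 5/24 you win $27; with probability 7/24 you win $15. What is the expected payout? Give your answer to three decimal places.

E[payout] = 44·5/24 + 43·7/24 + 27·5/24 + 15·7/24
 = 55/6 + 301/24 + 45/8 + 35/8
 = 761/24

31.708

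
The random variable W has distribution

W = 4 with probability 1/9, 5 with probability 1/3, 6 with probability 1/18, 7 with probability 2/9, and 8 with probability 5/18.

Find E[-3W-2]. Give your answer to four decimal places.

E[-3W-2] = Σ (-3w-2)·P(W=w)
 = (-14)·1/9 + (-17)·1/3 + (-20)·1/18 + (-23)·2/9 + (-26)·5/18
 = (-14/9) + (-17/3) + (-10/9) + (-46/9) + (-65/9)
 = -62/3

-20.6667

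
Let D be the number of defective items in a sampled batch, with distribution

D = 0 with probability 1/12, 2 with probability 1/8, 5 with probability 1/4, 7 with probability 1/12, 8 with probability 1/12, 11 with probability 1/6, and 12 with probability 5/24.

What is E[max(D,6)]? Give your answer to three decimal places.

E[max(D,6)] = Σ max(d,6)·P(D=d)
 = 6·1/12 + 6·1/8 + 6·1/4 + 7·1/12 + 8·1/12 + 11·1/6 + 12·5/24
 = 1/2 + 3/4 + 3/2 + 7/12 + 2/3 + 11/6 + 5/2
 = 25/3

8.333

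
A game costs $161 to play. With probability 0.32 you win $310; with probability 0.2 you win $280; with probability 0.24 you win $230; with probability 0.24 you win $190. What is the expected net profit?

E[payout] = 310·0.32 + 280·0.2 + 230·0.24 + 190·0.24
 = 99.2 + 56 + 55.2 + 45.6
 = 256
Net = 256 - 161 = 95

95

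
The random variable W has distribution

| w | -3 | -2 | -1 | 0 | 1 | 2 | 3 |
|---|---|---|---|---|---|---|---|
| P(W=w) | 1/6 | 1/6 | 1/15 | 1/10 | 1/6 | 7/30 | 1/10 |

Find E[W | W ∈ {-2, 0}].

-1.25

P(W ∈ {-2, 0}) = 1/6 + 1/10 = 4/15.
E[W | W ∈ {-2, 0}] = [(-2)·1/6 + 0·1/10] / (4/15)
 = -1/3 / (4/15)
 = -5/4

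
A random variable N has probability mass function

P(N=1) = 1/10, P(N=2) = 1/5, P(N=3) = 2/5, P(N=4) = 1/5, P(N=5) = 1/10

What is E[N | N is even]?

3

P(N is even) = 1/5 + 1/5 = 2/5.
E[N | N is even] = [2·1/5 + 4·1/5] / (2/5)
 = 6/5 / (2/5)
 = 3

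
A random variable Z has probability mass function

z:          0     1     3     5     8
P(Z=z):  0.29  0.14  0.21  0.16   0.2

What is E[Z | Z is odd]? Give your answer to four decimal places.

3.0784

P(Z is odd) = 0.14 + 0.21 + 0.16 = 0.51.
E[Z | Z is odd] = [1·0.14 + 3·0.21 + 5·0.16] / 0.51
 = 1.57 / 0.51
 = 157/51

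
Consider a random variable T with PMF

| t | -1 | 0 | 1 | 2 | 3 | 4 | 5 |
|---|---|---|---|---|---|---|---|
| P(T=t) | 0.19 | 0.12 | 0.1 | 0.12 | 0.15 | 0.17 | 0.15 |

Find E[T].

2.03

E[T] = Σ t·P(T=t)
 = (-1)·0.19 + 0·0.12 + 1·0.1 + 2·0.12 + 3·0.15 + 4·0.17 + 5·0.15
 = (-0.19) + 0 + 0.1 + 0.24 + 0.45 + 0.68 + 0.75
 = 2.03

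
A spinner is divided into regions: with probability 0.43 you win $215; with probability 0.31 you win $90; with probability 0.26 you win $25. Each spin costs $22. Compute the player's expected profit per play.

104.85

E[payout] = 215·0.43 + 90·0.31 + 25·0.26
 = 92.45 + 27.9 + 6.5
 = 126.85
Net = 126.85 - 22 = 104.85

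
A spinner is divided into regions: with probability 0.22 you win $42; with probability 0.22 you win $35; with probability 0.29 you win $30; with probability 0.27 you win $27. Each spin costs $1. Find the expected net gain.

E[payout] = 42·0.22 + 35·0.22 + 30·0.29 + 27·0.27
 = 9.24 + 7.7 + 8.7 + 7.29
 = 32.93
Net = 32.93 - 1 = 31.93

31.93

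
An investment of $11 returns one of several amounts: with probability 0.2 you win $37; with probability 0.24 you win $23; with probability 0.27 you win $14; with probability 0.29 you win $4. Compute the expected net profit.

6.86

E[payout] = 37·0.2 + 23·0.24 + 14·0.27 + 4·0.29
 = 7.4 + 5.52 + 3.78 + 1.16
 = 17.86
Net = 17.86 - 11 = 6.86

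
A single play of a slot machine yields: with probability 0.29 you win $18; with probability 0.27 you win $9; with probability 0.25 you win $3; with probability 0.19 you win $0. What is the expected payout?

E[payout] = 18·0.29 + 9·0.27 + 3·0.25 + 0·0.19
 = 5.22 + 2.43 + 0.75 + 0
 = 8.4

8.4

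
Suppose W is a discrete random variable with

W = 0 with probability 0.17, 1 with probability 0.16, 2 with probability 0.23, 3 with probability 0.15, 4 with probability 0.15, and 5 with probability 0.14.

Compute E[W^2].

8.33

E[W^2] = Σ w^2·P(W=w)
 = 0·0.17 + 1·0.16 + 4·0.23 + 9·0.15 + 16·0.15 + 25·0.14
 = 0 + 0.16 + 0.92 + 1.35 + 2.4 + 3.5
 = 8.33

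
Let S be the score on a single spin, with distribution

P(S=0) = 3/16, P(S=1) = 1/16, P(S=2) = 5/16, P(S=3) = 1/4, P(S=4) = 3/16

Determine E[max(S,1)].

2.375

E[max(S,1)] = Σ max(s,1)·P(S=s)
 = 1·3/16 + 1·1/16 + 2·5/16 + 3·1/4 + 4·3/16
 = 3/16 + 1/16 + 5/8 + 3/4 + 3/4
 = 19/8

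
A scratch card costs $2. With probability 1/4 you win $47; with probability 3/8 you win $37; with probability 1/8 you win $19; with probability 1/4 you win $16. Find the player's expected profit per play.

30

E[payout] = 47·1/4 + 37·3/8 + 19·1/8 + 16·1/4
 = 47/4 + 111/8 + 19/8 + 4
 = 32
Net = 32 - 2 = 30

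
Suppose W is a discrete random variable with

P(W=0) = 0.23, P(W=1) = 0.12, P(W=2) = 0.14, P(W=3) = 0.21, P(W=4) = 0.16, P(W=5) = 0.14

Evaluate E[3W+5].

E[3W+5] = Σ (3w+5)·P(W=w)
 = 5·0.23 + 8·0.12 + 11·0.14 + 14·0.21 + 17·0.16 + 20·0.14
 = 1.15 + 0.96 + 1.54 + 2.94 + 2.72 + 2.8
 = 12.11

12.11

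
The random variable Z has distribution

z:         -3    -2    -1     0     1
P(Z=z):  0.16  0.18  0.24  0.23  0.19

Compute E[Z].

E[Z] = Σ z·P(Z=z)
 = (-3)·0.16 + (-2)·0.18 + (-1)·0.24 + 0·0.23 + 1·0.19
 = (-0.48) + (-0.36) + (-0.24) + 0 + 0.19
 = -0.89

-0.89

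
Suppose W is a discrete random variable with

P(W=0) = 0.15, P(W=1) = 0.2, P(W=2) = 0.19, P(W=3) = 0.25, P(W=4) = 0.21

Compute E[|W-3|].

1.25

E[|W-3|] = Σ |w-3|·P(W=w)
 = 3·0.15 + 2·0.2 + 1·0.19 + 0·0.25 + 1·0.21
 = 0.45 + 0.4 + 0.19 + 0 + 0.21
 = 1.25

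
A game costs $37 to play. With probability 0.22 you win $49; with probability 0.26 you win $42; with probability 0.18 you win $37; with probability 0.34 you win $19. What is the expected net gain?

-2.18

E[payout] = 49·0.22 + 42·0.26 + 37·0.18 + 19·0.34
 = 10.78 + 10.92 + 6.66 + 6.46
 = 34.82
Net = 34.82 - 37 = -2.18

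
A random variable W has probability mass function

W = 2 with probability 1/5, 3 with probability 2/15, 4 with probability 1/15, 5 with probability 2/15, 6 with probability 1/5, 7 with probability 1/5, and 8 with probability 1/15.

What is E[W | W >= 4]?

P(W >= 4) = 1/15 + 2/15 + 1/5 + 1/5 + 1/15 = 2/3.
E[W | W >= 4] = [4·1/15 + 5·2/15 + 6·1/5 + 7·1/5 + 8·1/15] / (2/3)
 = 61/15 / (2/3)
 = 61/10

6.1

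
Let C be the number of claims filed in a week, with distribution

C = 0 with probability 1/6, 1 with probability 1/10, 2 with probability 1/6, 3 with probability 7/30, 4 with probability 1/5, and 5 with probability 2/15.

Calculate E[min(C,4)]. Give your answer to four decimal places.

2.4667

E[min(C,4)] = Σ min(c,4)·P(C=c)
 = 0·1/6 + 1·1/10 + 2·1/6 + 3·7/30 + 4·1/5 + 4·2/15
 = 0 + 1/10 + 1/3 + 7/10 + 4/5 + 8/15
 = 37/15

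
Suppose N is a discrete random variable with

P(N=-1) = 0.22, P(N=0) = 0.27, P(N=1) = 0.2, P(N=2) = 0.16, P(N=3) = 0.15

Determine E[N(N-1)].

E[N(N-1)] = Σ n(n-1)·P(N=n)
 = 2·0.22 + 0·0.27 + 0·0.2 + 2·0.16 + 6·0.15
 = 0.44 + 0 + 0 + 0.32 + 0.9
 = 1.66

1.66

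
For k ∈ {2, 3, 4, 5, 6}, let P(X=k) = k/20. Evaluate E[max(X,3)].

E[max(X,3)] = Σ max(x,3)·P(X=x)
 = 3·1/10 + 3·3/20 + 4·1/5 + 5·1/4 + 6·3/10
 = 3/10 + 9/20 + 4/5 + 5/4 + 9/5
 = 23/5

4.6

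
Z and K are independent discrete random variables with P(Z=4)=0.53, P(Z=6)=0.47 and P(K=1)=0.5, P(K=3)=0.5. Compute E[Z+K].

6.94

E[Z+K] = Σ_z Σ_k (z+k) · P(Z=z)P(K=k)
 = 5·0.265 + 7·0.265 + 7·0.235 + 9·0.235
 = 1.325 + 1.855 + 1.645 + 2.115
 = 6.94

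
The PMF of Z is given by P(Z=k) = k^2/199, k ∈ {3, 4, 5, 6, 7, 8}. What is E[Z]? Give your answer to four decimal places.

E[Z] = Σ z·P(Z=z)
 = 3·9/199 + 4·16/199 + 5·25/199 + 6·36/199 + 7·49/199 + 8·64/199
 = 27/199 + 64/199 + 125/199 + 216/199 + 343/199 + 512/199
 = 1287/199

6.4673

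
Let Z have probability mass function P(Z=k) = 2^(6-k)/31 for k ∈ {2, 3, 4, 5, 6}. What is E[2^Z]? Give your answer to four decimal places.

E[2^Z] = Σ 2^z·P(Z=z)
 = 4·16/31 + 8·8/31 + 16·4/31 + 32·2/31 + 64·1/31
 = 64/31 + 64/31 + 64/31 + 64/31 + 64/31
 = 320/31

10.3226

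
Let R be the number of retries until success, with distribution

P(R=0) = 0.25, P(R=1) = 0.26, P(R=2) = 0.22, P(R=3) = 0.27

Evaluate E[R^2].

E[R^2] = Σ r^2·P(R=r)
 = 0·0.25 + 1·0.26 + 4·0.22 + 9·0.27
 = 0 + 0.26 + 0.88 + 2.43
 = 3.57

3.57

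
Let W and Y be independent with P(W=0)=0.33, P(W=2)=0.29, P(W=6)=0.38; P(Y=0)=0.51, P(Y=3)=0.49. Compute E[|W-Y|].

2.6444

E[|W-Y|] = Σ_w Σ_y |w-y| · P(W=w)P(Y=y)
 = 0·0.1683 + 3·0.1617 + 2·0.1479 + 1·0.1421 + 6·0.1938 + 3·0.1862
 = 0 + 0.4851 + 0.2958 + 0.1421 + 1.1628 + 0.5586
 = 2.6444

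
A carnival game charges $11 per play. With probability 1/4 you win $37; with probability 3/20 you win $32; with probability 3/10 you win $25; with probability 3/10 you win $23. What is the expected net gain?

E[payout] = 37·1/4 + 32·3/20 + 25·3/10 + 23·3/10
 = 37/4 + 24/5 + 15/2 + 69/10
 = 569/20
Net = 569/20 - 11 = 349/20

17.45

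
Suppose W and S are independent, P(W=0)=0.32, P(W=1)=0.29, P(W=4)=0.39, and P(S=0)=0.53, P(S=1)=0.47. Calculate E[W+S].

2.32

E[W+S] = Σ_w Σ_s (w+s) · P(W=w)P(S=s)
 = 0·0.1696 + 1·0.1504 + 1·0.1537 + 2·0.1363 + 4·0.2067 + 5·0.1833
 = 0 + 0.1504 + 0.1537 + 0.2726 + 0.8268 + 0.9165
 = 2.32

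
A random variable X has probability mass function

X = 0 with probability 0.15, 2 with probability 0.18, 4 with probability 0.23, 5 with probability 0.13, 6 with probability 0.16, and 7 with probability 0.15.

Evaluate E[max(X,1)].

4.09

E[max(X,1)] = Σ max(x,1)·P(X=x)
 = 1·0.15 + 2·0.18 + 4·0.23 + 5·0.13 + 6·0.16 + 7·0.15
 = 0.15 + 0.36 + 0.92 + 0.65 + 0.96 + 1.05
 = 4.09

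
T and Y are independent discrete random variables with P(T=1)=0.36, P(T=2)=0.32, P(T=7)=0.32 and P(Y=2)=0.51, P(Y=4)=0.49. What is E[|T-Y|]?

E[|T-Y|] = Σ_t Σ_y |t-y| · P(T=t)P(Y=y)
 = 1·0.1836 + 3·0.1764 + 0·0.1632 + 2·0.1568 + 5·0.1632 + 3·0.1568
 = 0.1836 + 0.5292 + 0 + 0.3136 + 0.816 + 0.4704
 = 2.3128

2.3128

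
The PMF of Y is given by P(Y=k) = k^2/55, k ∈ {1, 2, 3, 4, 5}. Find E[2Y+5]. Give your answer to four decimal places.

E[2Y+5] = Σ (2y+5)·P(Y=y)
 = 7·1/55 + 9·4/55 + 11·9/55 + 13·16/55 + 15·5/11
 = 7/55 + 36/55 + 9/5 + 208/55 + 75/11
 = 145/11

13.1818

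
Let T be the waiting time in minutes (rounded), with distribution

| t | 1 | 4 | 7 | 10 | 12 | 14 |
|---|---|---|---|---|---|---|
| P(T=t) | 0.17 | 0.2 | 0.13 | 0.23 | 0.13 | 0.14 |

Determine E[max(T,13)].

E[max(T,13)] = Σ max(t,13)·P(T=t)
 = 13·0.17 + 13·0.2 + 13·0.13 + 13·0.23 + 13·0.13 + 14·0.14
 = 2.21 + 2.6 + 1.69 + 2.99 + 1.69 + 1.96
 = 13.14

13.14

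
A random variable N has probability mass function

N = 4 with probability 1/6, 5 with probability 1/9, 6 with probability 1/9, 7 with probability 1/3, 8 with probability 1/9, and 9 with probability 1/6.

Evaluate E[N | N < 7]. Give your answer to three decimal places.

4.857

P(N < 7) = 1/6 + 1/9 + 1/9 = 7/18.
E[N | N < 7] = [4·1/6 + 5·1/9 + 6·1/9] / (7/18)
 = 17/9 / (7/18)
 = 34/7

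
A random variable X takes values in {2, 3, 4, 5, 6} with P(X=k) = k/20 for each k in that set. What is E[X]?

4.5

E[X] = Σ x·P(X=x)
 = 2·1/10 + 3·3/20 + 4·1/5 + 5·1/4 + 6·3/10
 = 1/5 + 9/20 + 4/5 + 5/4 + 9/5
 = 9/2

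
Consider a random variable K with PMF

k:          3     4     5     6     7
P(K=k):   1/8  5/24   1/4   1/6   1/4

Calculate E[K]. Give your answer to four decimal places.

5.2083

E[K] = Σ k·P(K=k)
 = 3·1/8 + 4·5/24 + 5·1/4 + 6·1/6 + 7·1/4
 = 3/8 + 5/6 + 5/4 + 1 + 7/4
 = 125/24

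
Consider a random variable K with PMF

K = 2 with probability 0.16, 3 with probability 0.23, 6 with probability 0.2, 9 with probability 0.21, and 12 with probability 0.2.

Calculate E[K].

6.5

E[K] = Σ k·P(K=k)
 = 2·0.16 + 3·0.23 + 6·0.2 + 9·0.21 + 12·0.2
 = 0.32 + 0.69 + 1.2 + 1.89 + 2.4
 = 6.5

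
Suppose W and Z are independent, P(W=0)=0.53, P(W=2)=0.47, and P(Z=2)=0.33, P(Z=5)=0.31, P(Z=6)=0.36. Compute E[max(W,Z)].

E[max(W,Z)] = Σ_w Σ_z max(w,z) · P(W=w)P(Z=z)
 = 2·0.1749 + 5·0.1643 + 6·0.1908 + 2·0.1551 + 5·0.1457 + 6·0.1692
 = 0.3498 + 0.8215 + 1.1448 + 0.3102 + 0.7285 + 1.0152
 = 4.37

4.37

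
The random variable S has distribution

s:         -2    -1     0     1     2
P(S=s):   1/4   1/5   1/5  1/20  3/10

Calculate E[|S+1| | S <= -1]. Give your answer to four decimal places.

0.5556

P(S <= -1) = 1/4 + 1/5 = 9/20.
E[|S+1| | S <= -1] = [1·1/4 + 0·1/5] / (9/20)
 = 1/4 / (9/20)
 = 5/9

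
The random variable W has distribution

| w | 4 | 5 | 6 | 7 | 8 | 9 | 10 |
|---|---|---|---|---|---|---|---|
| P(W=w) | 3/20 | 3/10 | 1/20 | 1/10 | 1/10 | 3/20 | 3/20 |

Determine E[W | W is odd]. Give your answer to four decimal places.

6.4545

P(W is odd) = 3/10 + 1/10 + 3/20 = 11/20.
E[W | W is odd] = [5·3/10 + 7·1/10 + 9·3/20] / (11/20)
 = 71/20 / (11/20)
 = 71/11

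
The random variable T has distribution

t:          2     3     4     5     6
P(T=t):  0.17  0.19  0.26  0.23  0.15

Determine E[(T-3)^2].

2.7

E[(T-3)^2] = Σ (t-3)^2·P(T=t)
 = 1·0.17 + 0·0.19 + 1·0.26 + 4·0.23 + 9·0.15
 = 0.17 + 0 + 0.26 + 0.92 + 1.35
 = 2.7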